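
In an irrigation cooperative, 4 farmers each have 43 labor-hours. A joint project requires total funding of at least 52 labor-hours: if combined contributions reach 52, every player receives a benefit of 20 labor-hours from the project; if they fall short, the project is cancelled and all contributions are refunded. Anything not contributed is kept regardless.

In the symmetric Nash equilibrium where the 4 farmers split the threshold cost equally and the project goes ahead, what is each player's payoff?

50 labor-hours

Equal share of the threshold: 52/4 = 13.
At this profile no one gains by cutting their contribution: any cut drops the total below 52, the project is cancelled, contributions are refunded, and the deviator ends with 43, which is less than 43 − 13 + 20 = 50. Contributing more than 13 just wastes the excess. So contributing exactly 13 is a best response.
Each player's payoff: 43 − 13 + 20 = 50.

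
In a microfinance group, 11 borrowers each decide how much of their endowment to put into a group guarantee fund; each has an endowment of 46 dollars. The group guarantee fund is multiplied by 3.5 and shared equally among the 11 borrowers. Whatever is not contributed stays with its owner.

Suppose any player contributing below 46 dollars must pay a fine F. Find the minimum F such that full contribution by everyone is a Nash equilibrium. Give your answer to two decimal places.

Given the others contribute fully, the best deviation is to contribute 0 (any partial contribution still incurs the fine and gives up units whose private return 0.3182 is below 1).
Deviating from 46 to 0 saves 46 dollars but forfeits the deviator's share of the drop in the group guarantee fund: 3.5/11 × 46 = 14.64.
So the deviation gain is 46 − 14.64 = 31.36, and the fine must be at least 31.36 dollars to wipe it out.

31.36 dollars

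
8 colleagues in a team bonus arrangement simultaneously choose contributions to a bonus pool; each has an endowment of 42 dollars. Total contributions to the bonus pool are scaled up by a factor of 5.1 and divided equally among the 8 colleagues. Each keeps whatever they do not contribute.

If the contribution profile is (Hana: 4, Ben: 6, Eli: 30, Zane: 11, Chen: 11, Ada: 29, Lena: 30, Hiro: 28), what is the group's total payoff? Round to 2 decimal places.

Total contributed: 4 + 6 + 30 + 11 + 11 + 29 + 30 + 28 = 149; total kept: 8 × 42 − 149 = 187.
The bonus pool pays out 5.1 × 149 = 759.90 in aggregate.
Group total = 187 + 759.90 = 946.90.

946.90 dollars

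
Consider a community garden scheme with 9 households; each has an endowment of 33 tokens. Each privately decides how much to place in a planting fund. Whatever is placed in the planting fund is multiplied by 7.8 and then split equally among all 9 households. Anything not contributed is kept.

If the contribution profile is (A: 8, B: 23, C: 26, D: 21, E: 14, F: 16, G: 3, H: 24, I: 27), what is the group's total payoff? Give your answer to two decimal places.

1398.60 tokens

Total contributed: 8 + 23 + 26 + 21 + 14 + 16 + 3 + 24 + 27 = 162; total kept: 9 × 33 − 162 = 135.
The planting fund pays out 7.8 × 162 = 1263.60 in aggregate.
Group total = 135 + 1263.60 = 1398.60.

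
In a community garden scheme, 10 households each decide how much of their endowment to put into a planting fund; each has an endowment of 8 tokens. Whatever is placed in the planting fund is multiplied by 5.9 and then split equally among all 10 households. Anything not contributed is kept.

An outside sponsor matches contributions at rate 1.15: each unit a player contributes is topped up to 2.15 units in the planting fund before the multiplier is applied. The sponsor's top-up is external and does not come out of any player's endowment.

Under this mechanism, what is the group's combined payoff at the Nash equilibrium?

The effective private return per unit is now 5.9 × 2.15 / 10 = 1.2685 > 1, so every player's dominant strategy flips to full contribution.
At the Nash equilibrium everyone contributes 8. Group total payoff = 5.9 × 2.15 × 80 = 1014.80.

1014.80 tokens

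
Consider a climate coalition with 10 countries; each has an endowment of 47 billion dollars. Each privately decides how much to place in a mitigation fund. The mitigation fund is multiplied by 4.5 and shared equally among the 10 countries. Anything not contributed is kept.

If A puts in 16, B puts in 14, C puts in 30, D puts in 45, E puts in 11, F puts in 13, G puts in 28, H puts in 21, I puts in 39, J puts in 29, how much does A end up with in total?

141.70 billion dollars

Total contributed: 16 + 14 + 30 + 45 + 11 + 13 + 28 + 21 + 39 + 29 = 246.
Each receives 4.5 × 246 / 10 = 110.70 from the mitigation fund.
A keeps 47 − 16 = 31, so A's payoff is 31 + 110.70 = 141.70.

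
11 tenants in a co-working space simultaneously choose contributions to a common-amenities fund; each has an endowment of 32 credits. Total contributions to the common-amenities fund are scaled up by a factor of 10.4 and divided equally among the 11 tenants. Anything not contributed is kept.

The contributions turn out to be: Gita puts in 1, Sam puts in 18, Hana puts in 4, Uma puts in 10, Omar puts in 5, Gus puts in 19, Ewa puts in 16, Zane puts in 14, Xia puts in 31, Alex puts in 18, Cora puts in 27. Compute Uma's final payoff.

Total contributed: 1 + 18 + 4 + 10 + 5 + 19 + 16 + 14 + 31 + 18 + 27 = 163.
Each receives 10.4 × 163 / 11 = 154.11 from the common-amenities fund.
Uma keeps 32 − 10 = 22, so Uma's payoff is 22 + 154.11 = 176.11.

176.11 credits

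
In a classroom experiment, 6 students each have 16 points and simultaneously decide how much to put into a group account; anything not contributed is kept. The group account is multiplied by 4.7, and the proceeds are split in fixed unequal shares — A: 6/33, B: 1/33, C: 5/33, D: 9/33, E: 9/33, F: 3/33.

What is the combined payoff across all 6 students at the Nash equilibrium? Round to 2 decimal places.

214.40 points

Player j's private return per contributed unit is 4.7 × (j's share). Contributing is weakly dominant for j when that share is at least 1/4.7 = 0.2128, and contributing 0 is dominant otherwise.
D and E are above the threshold, contributing 16 each; the remaining 4 contribute 0. Total contributed: 32.
The group account pays out 4.7 × 32 = 150.40 in total (split across the unequal shares, but the aggregate is all that matters for the group sum).
The 4 free-riders keep 16 each, adding 64. Group total = 64 + 150.40 = 214.40.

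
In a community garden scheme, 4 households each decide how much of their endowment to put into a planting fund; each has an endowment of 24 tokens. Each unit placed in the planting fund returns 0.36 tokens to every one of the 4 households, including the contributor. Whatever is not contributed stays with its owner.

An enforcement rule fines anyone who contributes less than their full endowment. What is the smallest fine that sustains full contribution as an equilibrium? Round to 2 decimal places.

15.36 tokens

Given the others contribute fully, the best deviation is to contribute 0 (any partial contribution still incurs the fine and gives up units whose private return 0.36 is below 1).
Deviating from 24 to 0 saves 24 tokens but forfeits the deviator's share of the drop in the planting fund: 0.36 × 24 = 8.64.
So the deviation gain is 24 − 8.64 = 15.36, and the fine must be at least 15.36 tokens to wipe it out.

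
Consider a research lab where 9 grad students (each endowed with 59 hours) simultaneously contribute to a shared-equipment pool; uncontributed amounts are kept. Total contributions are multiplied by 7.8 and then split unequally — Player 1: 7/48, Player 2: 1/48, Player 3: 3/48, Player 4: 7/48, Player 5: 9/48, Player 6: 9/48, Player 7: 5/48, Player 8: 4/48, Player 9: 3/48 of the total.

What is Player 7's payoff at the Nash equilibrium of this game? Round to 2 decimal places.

Player j's private return per contributed unit is 7.8 × (j's share). Contributing is weakly dominant for j when that share is at least 1/7.8 = 0.1282, and contributing 0 is dominant otherwise.
Player 1, Player 4, Player 5 and Player 6 clear that bar, contributing 59 each; the remaining 5 contribute 0. Total contributed: 236.
Player 7 keeps 59 and receives 7.8 × 236 × 5/48 = 191.75 from the shared-equipment pool, for a payoff of 250.75.

250.75 hours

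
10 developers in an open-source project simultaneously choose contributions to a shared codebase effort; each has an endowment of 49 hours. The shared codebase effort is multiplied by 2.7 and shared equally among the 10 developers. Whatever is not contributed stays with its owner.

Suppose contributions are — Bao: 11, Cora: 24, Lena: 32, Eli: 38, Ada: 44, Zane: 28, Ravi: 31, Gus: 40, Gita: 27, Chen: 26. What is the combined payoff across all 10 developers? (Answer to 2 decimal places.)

1001.70 hours

Total contributed: 11 + 24 + 32 + 38 + 44 + 28 + 31 + 40 + 27 + 26 = 301; total kept: 10 × 49 − 301 = 189.
The shared codebase effort pays out 2.7 × 301 = 812.70 in aggregate.
Group total = 189 + 812.70 = 1001.70.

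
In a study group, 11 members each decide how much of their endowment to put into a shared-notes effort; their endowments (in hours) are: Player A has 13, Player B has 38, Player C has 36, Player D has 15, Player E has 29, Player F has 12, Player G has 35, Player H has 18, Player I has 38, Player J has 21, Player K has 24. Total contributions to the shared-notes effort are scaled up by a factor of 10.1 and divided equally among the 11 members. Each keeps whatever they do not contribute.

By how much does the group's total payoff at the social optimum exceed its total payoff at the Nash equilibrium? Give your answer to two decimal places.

The private return per contributed unit is 10.1/11 = 0.9182 < 1 for every player regardless of endowment, so the Nash equilibrium is zero contribution and the group total is Σ E_j = 13 + 38 + 36 + 15 + 29 + 12 + 35 + 18 + 38 + 21 + 24 = 279.
Each contributed unit returns 10.100 to the group, so the social optimum is full contribution by everyone: group total = 10.100 × 279 = 2817.90.
Efficiency loss = (10.100 − 1) × 279 = 2538.90.

2538.90 hours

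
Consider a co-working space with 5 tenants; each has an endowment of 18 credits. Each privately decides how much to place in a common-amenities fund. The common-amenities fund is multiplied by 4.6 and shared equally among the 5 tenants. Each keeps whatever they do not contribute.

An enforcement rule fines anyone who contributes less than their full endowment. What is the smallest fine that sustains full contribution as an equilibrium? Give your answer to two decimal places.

1.44 credits

Given the others contribute fully, the best deviation is to contribute 0 (any partial contribution still incurs the fine and gives up units whose private return 0.9200 is below 1).
Deviating from 18 to 0 saves 18 credits but forfeits the deviator's share of the drop in the common-amenities fund: 4.6/5 × 18 = 16.56.
So the deviation gain is 18 − 16.56 = 1.44, and the fine must be at least 1.44 credits to wipe it out.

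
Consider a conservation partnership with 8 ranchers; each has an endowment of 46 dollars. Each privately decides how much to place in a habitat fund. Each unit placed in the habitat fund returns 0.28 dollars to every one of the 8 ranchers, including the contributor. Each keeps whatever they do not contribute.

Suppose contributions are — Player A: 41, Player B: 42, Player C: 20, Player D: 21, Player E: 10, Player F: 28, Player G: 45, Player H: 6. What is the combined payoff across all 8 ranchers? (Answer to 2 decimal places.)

Total contributed: 41 + 42 + 20 + 21 + 10 + 28 + 45 + 6 = 213; total kept: 8 × 46 − 213 = 155.
The habitat fund pays out 0.28 × 8 × 213 = 477.12 in aggregate.
Group total = 155 + 477.12 = 632.12.

632.12 dollars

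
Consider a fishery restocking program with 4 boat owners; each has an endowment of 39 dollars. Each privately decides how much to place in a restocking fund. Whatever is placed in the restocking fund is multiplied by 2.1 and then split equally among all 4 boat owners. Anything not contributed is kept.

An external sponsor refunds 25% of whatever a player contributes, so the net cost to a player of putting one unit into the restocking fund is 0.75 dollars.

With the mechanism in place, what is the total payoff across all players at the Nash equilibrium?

156.00 dollars

With the mechanism, a contributed unit returns (2.1/4) / 0.75 = 0.7000 per unit of net cost — still below 1 — so contributing 0 remains dominant for every player.
At the Nash equilibrium no one contributes; group total payoff = 4 × 39 = 156.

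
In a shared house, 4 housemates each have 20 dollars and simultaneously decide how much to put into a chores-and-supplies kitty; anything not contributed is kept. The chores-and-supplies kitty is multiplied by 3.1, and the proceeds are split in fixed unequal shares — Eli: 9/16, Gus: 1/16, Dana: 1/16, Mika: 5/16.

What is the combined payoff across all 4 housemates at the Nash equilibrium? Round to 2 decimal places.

Each unit j contributes comes back to j as 3.1 × (j's share), so j prefers to contribute only if that share exceeds 1/3.1 = 0.3226; otherwise keeping the unit dominates.
The only share above 0.3226 is Eli's 9/16, contributing 20; the remaining 3 contribute 0. Total contributed: 20.
The chores-and-supplies kitty pays out 3.1 × 20 = 62.00 in total (split across the unequal shares, but the aggregate is all that matters for the group sum).
The 3 free-riders keep 20 each, adding 60. Group total = 60 + 62.00 = 122.00.

122.00 dollars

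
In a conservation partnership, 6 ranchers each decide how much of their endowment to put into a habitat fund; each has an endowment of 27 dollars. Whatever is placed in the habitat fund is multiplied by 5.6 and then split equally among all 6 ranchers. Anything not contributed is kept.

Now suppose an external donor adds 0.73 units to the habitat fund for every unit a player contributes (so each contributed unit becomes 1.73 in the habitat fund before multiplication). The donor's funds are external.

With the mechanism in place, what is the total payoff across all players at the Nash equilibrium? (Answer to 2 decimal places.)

1569.46 dollars

Under the mechanism each unit contributed yields 5.6 × 1.73 / 6 = 1.6147 back to its contributor per unit of net cost, which exceeds 1, making full contribution the dominant choice for everyone.
At the Nash equilibrium everyone contributes 27. Group total payoff = 5.6 × 1.73 × 162 = 1569.46.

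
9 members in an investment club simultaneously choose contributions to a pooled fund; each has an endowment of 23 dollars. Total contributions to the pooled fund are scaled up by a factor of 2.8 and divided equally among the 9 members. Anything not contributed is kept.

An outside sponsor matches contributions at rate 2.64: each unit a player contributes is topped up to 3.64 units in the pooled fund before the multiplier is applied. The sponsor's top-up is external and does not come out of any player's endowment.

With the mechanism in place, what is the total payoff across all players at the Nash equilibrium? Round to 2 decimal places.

With the mechanism, a contributed unit returns 2.8 × 3.64 / 9 = 1.1324 per unit of net cost to the contributor — now above 1 — so contributing fully is weakly dominant for every player.
At the Nash equilibrium everyone contributes 23. Group total payoff = 2.8 × 3.64 × 207 = 2109.74.

2109.74 dollars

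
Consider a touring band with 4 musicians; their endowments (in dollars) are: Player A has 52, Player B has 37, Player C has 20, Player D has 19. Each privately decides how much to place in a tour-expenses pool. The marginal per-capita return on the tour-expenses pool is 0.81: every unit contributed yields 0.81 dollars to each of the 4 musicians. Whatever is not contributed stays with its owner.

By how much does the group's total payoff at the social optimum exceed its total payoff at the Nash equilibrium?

286.72 dollars

The private return per contributed unit is 0.81 < 1 for everyone, so the Nash equilibrium is zero contribution and the group total is Σ E_j = 52 + 37 + 20 + 19 = 128.
Each contributed unit returns 3.240 to the group, so the social optimum is full contribution by everyone: group total = 3.240 × 128 = 414.72.
Efficiency loss = (3.240 − 1) × 128 = 286.72.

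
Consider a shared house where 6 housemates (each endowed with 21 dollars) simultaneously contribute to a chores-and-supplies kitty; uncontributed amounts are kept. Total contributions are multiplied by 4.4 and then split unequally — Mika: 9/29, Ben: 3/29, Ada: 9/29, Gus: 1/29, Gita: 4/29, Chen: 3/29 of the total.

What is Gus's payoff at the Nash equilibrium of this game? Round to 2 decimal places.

27.37 dollars

For player j, contributing a unit is worthwhile iff 4.4 × (j's share) ≥ 1, i.e. iff j's share is at least 0.2273.
Mika and Ada are above the threshold, contributing 21 each; the remaining 4 contribute 0. Total contributed: 42.
Gus keeps 21 and receives 4.4 × 42 × 1/29 = 6.37 from the chores-and-supplies kitty, for a payoff of 27.37.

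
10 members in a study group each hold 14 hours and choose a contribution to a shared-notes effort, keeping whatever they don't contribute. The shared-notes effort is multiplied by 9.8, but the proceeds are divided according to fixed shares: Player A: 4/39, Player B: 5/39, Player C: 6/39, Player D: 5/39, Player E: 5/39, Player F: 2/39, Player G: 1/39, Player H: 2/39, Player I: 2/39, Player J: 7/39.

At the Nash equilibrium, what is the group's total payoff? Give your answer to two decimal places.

A player with share s gets back 9.8·s per unit contributed, so full contribution is dominant for anyone with s > 1/9.8 = 0.1020 and zero contribution is dominant for anyone below.
Player A, Player B, Player C, Player D, Player E and Player J are above the threshold, contributing 14 each; the remaining 4 contribute 0. Total contributed: 84.
The shared-notes effort pays out 9.8 × 84 = 823.20 in total (split across the unequal shares, but the aggregate is all that matters for the group sum).
The 4 free-riders keep 14 each, adding 56. Group total = 56 + 823.20 = 879.20.

879.20 hours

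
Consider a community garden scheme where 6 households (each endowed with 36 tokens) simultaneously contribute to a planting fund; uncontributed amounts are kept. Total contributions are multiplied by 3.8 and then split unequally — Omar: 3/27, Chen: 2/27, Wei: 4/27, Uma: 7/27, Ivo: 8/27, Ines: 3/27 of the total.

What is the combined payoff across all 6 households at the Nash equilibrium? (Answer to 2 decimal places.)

A player with share s gets back 3.8·s per unit contributed, so full contribution is dominant for anyone with s > 1/3.8 = 0.2632 and zero contribution is dominant for anyone below.
The only share above 0.2632 is Ivo's 8/27, contributing 36; the remaining 5 contribute 0. Total contributed: 36.
The planting fund pays out 3.8 × 36 = 136.80 in total (split across the unequal shares, but the aggregate is all that matters for the group sum).
The 5 free-riders keep 36 each, adding 180. Group total = 180 + 136.80 = 316.80.

316.80 tokens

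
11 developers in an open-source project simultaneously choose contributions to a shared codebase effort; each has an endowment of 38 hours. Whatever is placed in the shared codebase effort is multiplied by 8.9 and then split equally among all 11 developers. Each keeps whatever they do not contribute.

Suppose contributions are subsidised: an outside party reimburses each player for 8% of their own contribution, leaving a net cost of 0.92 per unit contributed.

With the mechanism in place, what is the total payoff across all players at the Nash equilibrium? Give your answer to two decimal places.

418.00 hours

With the mechanism, a contributed unit returns (8.9/11) / 0.92 = 0.8794 per unit of net cost — still below 1 — so contributing 0 remains dominant for every player.
Everyone keeps their endowment and the group total is 11 × 38 = 418.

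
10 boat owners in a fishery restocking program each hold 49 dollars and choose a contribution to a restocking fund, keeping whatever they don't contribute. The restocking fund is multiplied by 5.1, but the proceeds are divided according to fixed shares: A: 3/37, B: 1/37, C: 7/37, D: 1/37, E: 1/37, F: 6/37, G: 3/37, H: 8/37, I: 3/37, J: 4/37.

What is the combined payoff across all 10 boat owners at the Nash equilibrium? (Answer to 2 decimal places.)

690.90 dollars

Each unit j contributes comes back to j as 5.1 × (j's share), so j prefers to contribute only if that share exceeds 1/5.1 = 0.1961; otherwise keeping the unit dominates.
Only H (8/37) clears that bar, contributing 49; the remaining 9 contribute 0. Total contributed: 49.
The restocking fund pays out 5.1 × 49 = 249.90 in total (split across the unequal shares, but the aggregate is all that matters for the group sum).
The 9 free-riders keep 49 each, adding 441. Group total = 441 + 249.90 = 690.90.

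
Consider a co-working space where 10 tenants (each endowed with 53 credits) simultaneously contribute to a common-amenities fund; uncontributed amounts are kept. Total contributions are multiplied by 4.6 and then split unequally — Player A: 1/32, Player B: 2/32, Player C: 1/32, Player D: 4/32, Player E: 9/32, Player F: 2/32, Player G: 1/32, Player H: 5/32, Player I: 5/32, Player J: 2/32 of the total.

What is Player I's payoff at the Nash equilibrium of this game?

91.09 credits

Player j's private return per contributed unit is 4.6 × (j's share). Contributing is weakly dominant for j when that share is at least 1/4.6 = 0.2174, and contributing 0 is dominant otherwise.
The only share above 0.2174 is Player E's 9/32, contributing 53; the remaining 9 contribute 0. Total contributed: 53.
Player I keeps 53 and receives 4.6 × 53 × 5/32 = 38.09 from the common-amenities fund, for a payoff of 91.09.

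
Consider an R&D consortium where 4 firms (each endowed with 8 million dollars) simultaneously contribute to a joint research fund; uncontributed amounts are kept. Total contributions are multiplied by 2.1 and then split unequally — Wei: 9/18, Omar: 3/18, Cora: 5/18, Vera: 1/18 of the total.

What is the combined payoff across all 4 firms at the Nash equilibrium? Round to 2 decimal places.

40.80 million dollars

A player with share s gets back 2.1·s per unit contributed, so full contribution is dominant for anyone with s > 1/2.1 = 0.4762 and zero contribution is dominant for anyone below.
Wei alone (share 9/18) is above the threshold, contributing 8; the remaining 3 contribute 0. Total contributed: 8.
The joint research fund pays out 2.1 × 8 = 16.80 in total (split across the unequal shares, but the aggregate is all that matters for the group sum).
The 3 free-riders keep 8 each, adding 24. Group total = 24 + 16.80 = 40.80.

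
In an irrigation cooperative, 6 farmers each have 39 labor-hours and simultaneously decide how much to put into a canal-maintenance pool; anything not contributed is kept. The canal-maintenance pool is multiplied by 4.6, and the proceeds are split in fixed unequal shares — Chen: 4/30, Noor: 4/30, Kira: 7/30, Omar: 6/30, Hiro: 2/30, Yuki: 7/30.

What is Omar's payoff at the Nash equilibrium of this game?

110.76 labor-hours

A player with share s gets back 4.6·s per unit contributed, so full contribution is dominant for anyone with s > 1/4.6 = 0.2174 and zero contribution is dominant for anyone below.
Kira and Yuki clear that bar, contributing 39 each; the remaining 4 contribute 0. Total contributed: 78.
Omar keeps 39 and receives 4.6 × 78 × 6/30 = 71.76 from the canal-maintenance pool, for a payoff of 110.76.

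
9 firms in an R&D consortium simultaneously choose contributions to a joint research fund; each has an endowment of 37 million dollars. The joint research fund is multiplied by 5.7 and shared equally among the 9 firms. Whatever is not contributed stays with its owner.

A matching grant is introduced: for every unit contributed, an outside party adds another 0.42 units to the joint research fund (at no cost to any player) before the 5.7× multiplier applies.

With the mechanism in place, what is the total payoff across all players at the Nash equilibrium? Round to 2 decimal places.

333.00 million dollars

With the mechanism, a contributed unit returns 5.7 × 1.42 / 9 = 0.8993 per unit of net cost — still below 1 — so contributing 0 remains dominant for every player.
Everyone keeps their endowment and the group total is 9 × 37 = 333.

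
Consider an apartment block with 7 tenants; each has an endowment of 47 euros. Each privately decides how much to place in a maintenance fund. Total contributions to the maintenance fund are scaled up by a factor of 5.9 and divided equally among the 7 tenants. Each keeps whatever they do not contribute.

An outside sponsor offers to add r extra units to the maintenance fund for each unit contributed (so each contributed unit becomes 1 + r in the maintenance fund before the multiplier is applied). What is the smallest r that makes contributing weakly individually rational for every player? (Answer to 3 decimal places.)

With matching at rate r, one contributed unit becomes (1 + r) in the maintenance fund and returns 5.9 × (1 + r) / 7 to the contributor.
Setting this equal to 1: 1 + r = 7/5.9 = 1.1864.
So the minimum matching rate is r = 1.1864 − 1 = 0.186.

0.186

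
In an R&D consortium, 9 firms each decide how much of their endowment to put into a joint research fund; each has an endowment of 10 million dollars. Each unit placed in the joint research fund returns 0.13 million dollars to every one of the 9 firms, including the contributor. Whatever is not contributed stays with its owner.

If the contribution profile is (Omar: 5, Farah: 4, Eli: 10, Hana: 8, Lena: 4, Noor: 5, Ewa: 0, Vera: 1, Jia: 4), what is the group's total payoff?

96.97 million dollars

Total contributed: 5 + 4 + 10 + 8 + 4 + 5 + 0 + 1 + 4 = 41; total kept: 9 × 10 − 41 = 49.
The joint research fund pays out 0.13 × 9 × 41 = 47.97 in aggregate.
Group total = 49 + 47.97 = 96.97.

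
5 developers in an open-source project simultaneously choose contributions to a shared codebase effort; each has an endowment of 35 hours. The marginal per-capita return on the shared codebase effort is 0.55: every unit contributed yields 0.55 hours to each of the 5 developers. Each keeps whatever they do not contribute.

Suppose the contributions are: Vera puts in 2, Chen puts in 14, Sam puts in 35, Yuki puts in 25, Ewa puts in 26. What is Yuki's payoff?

Total contributed: 2 + 14 + 35 + 25 + 26 = 102.
Each receives 0.55 × 102 = 56.10 from the shared codebase effort.
Yuki keeps 35 − 25 = 10, so Yuki's payoff is 10 + 56.10 = 66.10.

66.10 hours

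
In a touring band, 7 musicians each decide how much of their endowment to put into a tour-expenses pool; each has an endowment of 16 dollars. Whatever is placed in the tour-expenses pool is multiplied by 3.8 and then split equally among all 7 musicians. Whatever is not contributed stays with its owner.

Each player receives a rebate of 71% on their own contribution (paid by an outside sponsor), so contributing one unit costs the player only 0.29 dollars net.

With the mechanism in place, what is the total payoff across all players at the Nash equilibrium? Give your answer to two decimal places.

505.12 dollars

The effective private return per unit is now (3.8/7) / 0.29 = 1.8719 > 1, so every player's dominant strategy flips to full contribution.
So the Nash equilibrium is full contribution by all 7; the group earns 7 × (16 × 0.71 + 3.8 × 16) = 505.12.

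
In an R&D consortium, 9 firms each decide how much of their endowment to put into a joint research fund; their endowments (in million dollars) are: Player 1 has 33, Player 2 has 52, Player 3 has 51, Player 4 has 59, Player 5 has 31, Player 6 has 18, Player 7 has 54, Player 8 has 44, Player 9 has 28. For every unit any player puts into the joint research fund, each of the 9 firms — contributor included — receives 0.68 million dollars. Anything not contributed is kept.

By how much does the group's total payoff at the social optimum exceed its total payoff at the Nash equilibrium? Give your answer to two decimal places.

1894.40 million dollars

The private return per contributed unit is 0.68 < 1 for everyone, so the Nash equilibrium is zero contribution and the group total is Σ E_j = 33 + 52 + 51 + 59 + 31 + 18 + 54 + 44 + 28 = 370.
Each contributed unit returns 6.120 to the group, so the social optimum is full contribution by everyone: group total = 6.120 × 370 = 2264.40.
Efficiency loss = (6.120 − 1) × 370 = 1894.40.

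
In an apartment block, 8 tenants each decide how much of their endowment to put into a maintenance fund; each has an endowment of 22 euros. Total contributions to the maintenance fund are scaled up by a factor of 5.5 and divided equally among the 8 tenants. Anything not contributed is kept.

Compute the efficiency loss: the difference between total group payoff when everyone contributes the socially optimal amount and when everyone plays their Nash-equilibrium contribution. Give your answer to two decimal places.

792.00 euros

Each contributed unit returns 5.5/8 = 0.6875 to its contributor — below 1 — so contributing 0 is dominant for every player. At the Nash equilibrium everyone keeps their 22, and the group total is 8 × 22 = 176.
Each contributed unit returns 5.500 to the group as a whole (0.6875 to each of 8 players), which exceeds 1, so the social optimum is full contribution: group total = 5.500 × 176 = 968.00.
Efficiency loss = 968.00 − 176 = 792.00.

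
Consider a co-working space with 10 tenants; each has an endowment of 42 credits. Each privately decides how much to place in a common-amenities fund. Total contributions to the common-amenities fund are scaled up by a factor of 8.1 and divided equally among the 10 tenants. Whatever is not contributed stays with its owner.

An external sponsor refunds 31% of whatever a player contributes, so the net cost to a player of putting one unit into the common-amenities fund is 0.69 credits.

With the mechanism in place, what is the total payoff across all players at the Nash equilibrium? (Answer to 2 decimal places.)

3532.20 credits

The effective private return per unit is now (8.1/10) / 0.69 = 1.1739 > 1, so every player's dominant strategy flips to full contribution.
So the Nash equilibrium is full contribution by all 10; the group earns 10 × (42 × 0.31 + 8.1 × 42) = 3532.20.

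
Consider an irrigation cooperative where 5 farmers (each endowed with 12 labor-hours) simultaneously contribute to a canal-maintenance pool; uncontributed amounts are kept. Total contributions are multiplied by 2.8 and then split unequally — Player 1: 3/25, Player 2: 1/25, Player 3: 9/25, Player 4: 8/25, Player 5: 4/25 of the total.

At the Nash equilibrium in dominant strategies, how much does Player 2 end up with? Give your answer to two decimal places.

13.34 labor-hours

Each unit j contributes comes back to j as 2.8 × (j's share), so j prefers to contribute only if that share exceeds 1/2.8 = 0.3571; otherwise keeping the unit dominates.
Only Player 3 (9/25) clears that bar, contributing 12; the remaining 4 contribute 0. Total contributed: 12.
Player 2 keeps 12 and receives 2.8 × 12 × 1/25 = 1.34 from the canal-maintenance pool, for a payoff of 13.34.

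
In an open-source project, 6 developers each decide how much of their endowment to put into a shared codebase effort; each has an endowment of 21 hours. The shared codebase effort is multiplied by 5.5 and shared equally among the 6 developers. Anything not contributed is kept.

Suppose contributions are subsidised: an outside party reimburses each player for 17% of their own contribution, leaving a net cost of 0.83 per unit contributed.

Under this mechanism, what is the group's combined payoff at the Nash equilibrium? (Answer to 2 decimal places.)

The effective private return per unit is now (5.5/6) / 0.83 = 1.1044 > 1, so every player's dominant strategy flips to full contribution.
So the Nash equilibrium is full contribution by all 6; the group earns 6 × (21 × 0.17 + 5.5 × 21) = 714.42.

714.42 hours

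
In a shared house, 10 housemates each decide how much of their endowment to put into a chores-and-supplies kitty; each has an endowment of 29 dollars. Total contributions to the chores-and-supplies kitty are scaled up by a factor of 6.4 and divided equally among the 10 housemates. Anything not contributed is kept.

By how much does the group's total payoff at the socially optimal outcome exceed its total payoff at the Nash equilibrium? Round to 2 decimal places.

1566.00 dollars

Each contributed unit returns 6.4/10 = 0.6400 to its contributor — below 1 — so contributing 0 is dominant for every player. At the Nash equilibrium everyone keeps their 29, and the group total is 10 × 29 = 290.
Each contributed unit returns 6.400 to the group as a whole (0.6400 to each of 10 players), which exceeds 1, so the social optimum is full contribution: group total = 6.400 × 290 = 1856.00.
Efficiency loss = 1856.00 − 290 = 1566.00.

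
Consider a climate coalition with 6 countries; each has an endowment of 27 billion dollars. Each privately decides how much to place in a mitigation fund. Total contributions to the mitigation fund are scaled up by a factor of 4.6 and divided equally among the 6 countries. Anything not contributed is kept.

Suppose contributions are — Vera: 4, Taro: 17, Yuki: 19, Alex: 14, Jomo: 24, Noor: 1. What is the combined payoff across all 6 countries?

446.40 billion dollars

Total contributed: 4 + 17 + 19 + 14 + 24 + 1 = 79; total kept: 6 × 27 − 79 = 83.
The mitigation fund pays out 4.6 × 79 = 363.40 in aggregate.
Group total = 83 + 363.40 = 446.40.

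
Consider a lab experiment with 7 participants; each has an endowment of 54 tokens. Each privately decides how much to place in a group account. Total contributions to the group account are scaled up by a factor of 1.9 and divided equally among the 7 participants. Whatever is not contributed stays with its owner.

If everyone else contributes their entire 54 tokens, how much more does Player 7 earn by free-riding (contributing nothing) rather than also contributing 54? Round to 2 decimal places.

Switching from a contribution of 54 to 0 lets Player 7 keep an extra 54 tokens, but lowers the group account by 54, which costs Player 7 their own share of that drop: 1.9/7 × 54 = 14.66.
Net gain = 54 − 14.66 = 39.34. The private return per contributed unit (0.2714) is below 1, so free-riding is indeed the best response regardless of what the others do.

39.34 tokens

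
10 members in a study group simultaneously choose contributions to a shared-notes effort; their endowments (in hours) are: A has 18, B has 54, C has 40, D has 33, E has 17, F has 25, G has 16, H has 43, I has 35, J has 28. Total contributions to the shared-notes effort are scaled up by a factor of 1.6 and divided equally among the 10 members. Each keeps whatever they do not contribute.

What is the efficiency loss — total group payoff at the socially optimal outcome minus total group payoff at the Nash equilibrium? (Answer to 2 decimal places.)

The private return per contributed unit is 1.6/10 = 0.1600 < 1 for every player regardless of endowment, so the Nash equilibrium is zero contribution and the group total is Σ E_j = 18 + 54 + 40 + 33 + 17 + 25 + 16 + 43 + 35 + 28 = 309.
Each contributed unit returns 1.600 to the group, so the social optimum is full contribution by everyone: group total = 1.600 × 309 = 494.40.
Efficiency loss = (1.600 − 1) × 309 = 185.40.

185.40 hours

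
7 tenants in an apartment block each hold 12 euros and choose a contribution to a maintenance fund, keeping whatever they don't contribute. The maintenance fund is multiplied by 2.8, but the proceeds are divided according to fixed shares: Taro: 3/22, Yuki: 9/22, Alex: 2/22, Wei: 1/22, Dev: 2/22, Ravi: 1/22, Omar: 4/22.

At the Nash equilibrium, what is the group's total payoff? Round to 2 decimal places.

Each unit j contributes comes back to j as 2.8 × (j's share), so j prefers to contribute only if that share exceeds 1/2.8 = 0.3571; otherwise keeping the unit dominates.
Only Yuki (9/22) clears that bar, contributing 12; the remaining 6 contribute 0. Total contributed: 12.
The maintenance fund pays out 2.8 × 12 = 33.60 in total (split across the unequal shares, but the aggregate is all that matters for the group sum).
The 6 free-riders keep 12 each, adding 72. Group total = 72 + 33.60 = 105.60.

105.60 euros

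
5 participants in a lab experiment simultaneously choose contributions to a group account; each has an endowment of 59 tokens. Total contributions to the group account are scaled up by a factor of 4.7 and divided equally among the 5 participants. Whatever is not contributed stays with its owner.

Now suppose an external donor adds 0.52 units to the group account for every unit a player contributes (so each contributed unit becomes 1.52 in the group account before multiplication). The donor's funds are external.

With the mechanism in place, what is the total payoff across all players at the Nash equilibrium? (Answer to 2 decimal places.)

The effective private return per unit is now 4.7 × 1.52 / 5 = 1.4288 > 1, so every player's dominant strategy flips to full contribution.
So the Nash equilibrium is full contribution by all 5; the group earns 4.7 × 1.52 × 295 = 2107.48.

2107.48 tokens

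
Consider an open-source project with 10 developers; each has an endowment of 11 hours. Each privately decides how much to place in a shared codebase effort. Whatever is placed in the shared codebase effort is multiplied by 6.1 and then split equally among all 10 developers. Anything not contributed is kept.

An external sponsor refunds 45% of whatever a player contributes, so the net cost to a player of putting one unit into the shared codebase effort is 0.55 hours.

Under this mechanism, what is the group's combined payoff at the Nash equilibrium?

720.50 hours

Under the mechanism each unit contributed yields (6.1/10) / 0.55 = 1.1091 back to its contributor per unit of net cost, which exceeds 1, making full contribution the dominant choice for everyone.
At the Nash equilibrium everyone contributes 11. Group total payoff = 10 × (11 × 0.45 + 6.1 × 11) = 720.50.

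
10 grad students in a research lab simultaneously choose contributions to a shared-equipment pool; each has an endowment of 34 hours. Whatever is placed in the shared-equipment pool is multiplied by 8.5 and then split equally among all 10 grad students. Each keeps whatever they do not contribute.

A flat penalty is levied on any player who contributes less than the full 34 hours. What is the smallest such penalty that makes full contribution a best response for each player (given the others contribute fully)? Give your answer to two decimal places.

Given the others contribute fully, the best deviation is to contribute 0 (any partial contribution still incurs the fine and gives up units whose private return 0.8500 is below 1).
Deviating from 34 to 0 saves 34 hours but forfeits the deviator's share of the drop in the shared-equipment pool: 8.5/10 × 34 = 28.90.
So the deviation gain is 34 − 28.90 = 5.10, and the fine must be at least 5.10 hours to wipe it out.

5.10 hours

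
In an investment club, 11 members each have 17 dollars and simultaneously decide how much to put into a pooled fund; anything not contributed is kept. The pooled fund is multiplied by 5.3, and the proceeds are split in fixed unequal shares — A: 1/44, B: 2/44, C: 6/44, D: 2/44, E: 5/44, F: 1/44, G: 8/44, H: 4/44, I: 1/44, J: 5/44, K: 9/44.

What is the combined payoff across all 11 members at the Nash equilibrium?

260.10 dollars

Each unit j contributes comes back to j as 5.3 × (j's share), so j prefers to contribute only if that share exceeds 1/5.3 = 0.1887; otherwise keeping the unit dominates.
K alone (share 9/44) is above the threshold, contributing 17; the remaining 10 contribute 0. Total contributed: 17.
The pooled fund pays out 5.3 × 17 = 90.10 in total (split across the unequal shares, but the aggregate is all that matters for the group sum).
The 10 free-riders keep 17 each, adding 170. Group total = 170 + 90.10 = 260.10.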